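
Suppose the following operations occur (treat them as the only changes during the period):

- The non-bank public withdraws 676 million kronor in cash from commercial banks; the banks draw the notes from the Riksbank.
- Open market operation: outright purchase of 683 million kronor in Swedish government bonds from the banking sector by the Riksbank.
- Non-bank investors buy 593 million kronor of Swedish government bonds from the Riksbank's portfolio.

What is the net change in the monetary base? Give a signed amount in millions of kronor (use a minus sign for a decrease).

Riksbank balance sheet:
  Assets:      Securities +90M
  Liabilities: Bank reserves −586M, Currency in circulation +676M
Commercial banking system:
  Assets:      Reserves at CB −586M, Securities −683M
  Liabilities: Checkable deposits −1269M
Monetary base = currency + reserves: +676M + (−586M) = +90 million.

+90 million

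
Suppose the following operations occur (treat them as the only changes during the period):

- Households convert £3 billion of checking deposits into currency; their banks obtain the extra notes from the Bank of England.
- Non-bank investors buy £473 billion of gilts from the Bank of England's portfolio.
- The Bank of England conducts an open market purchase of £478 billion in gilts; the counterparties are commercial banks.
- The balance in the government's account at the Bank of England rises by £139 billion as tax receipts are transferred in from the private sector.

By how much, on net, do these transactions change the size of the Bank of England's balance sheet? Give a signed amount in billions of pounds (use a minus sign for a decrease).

+£5 billion

Currency withdrawal £3 billion: only the composition of liabilities changes → 0.
Asset sale (to non-banks) £473 billion: a Bank of England asset is shed → −£473B.
OMO purchase (from banks) £478 billion: a Bank of England asset is acquired → +£478B.
Government account inflow £139 billion: only the composition of liabilities changes → 0.
Net: 0 − 473 + 478 + 0 = +£5 billion.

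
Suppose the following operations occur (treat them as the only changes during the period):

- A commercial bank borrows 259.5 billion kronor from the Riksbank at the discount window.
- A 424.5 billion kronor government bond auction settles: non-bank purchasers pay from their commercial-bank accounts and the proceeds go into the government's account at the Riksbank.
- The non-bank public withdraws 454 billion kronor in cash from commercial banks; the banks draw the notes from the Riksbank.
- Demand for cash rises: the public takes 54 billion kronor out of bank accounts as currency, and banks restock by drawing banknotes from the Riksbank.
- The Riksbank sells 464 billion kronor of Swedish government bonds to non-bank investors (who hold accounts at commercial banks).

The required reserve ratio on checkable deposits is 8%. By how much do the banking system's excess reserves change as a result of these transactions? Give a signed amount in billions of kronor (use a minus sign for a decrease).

Discount-window loan 259.5 billion kronor: reserves +259.5B, deposits 0.
Government account inflow 424.5 billion kronor: reserves −424.5B, deposits −424.5B.
Currency withdrawal 454 billion kronor: reserves −454B, deposits −454B.
Currency withdrawal 54 billion kronor: reserves −54B, deposits −54B.
Asset sale (to non-banks) 464 billion kronor: reserves −464B, deposits −464B.
Totals: Δreserves = −1137B, Δdeposits = −1396.5B.
Δrequired reserves = 8% × −1396.5B = −111.72B.
Δexcess reserves = Δreserves − Δrequired = −1137B − (−111.72B) = -1025.28 billion.

-1025.28 billion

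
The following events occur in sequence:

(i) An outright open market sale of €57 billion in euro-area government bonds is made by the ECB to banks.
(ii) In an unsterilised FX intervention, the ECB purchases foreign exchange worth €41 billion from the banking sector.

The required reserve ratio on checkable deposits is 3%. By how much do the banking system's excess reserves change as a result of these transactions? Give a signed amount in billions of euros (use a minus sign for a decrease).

OMO sale (to banks) €57 billion: reserves −€57B, deposits 0.
FX purchase €41 billion: reserves +€41B, deposits 0.
Totals: Δreserves = −€16B, Δdeposits = 0.
Δrequired reserves = 3% × 0 = 0.
Δexcess reserves = Δreserves − Δrequired = −€16B − (0) = -€16 billion.

-€16 billion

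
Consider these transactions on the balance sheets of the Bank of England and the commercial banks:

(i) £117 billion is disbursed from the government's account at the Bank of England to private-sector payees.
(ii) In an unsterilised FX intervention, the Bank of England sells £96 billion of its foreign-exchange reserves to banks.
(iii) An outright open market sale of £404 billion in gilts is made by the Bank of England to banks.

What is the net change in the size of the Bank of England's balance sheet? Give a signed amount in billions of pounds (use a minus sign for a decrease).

Government spending £117 billion: only the composition of liabilities changes → 0.
FX sale £96 billion: a Bank of England asset is shed → −£96B.
OMO sale (to banks) £404 billion: a Bank of England asset is shed → −£404B.
Net: 0 − 96 − 404 = -£500 billion.

-£500 billion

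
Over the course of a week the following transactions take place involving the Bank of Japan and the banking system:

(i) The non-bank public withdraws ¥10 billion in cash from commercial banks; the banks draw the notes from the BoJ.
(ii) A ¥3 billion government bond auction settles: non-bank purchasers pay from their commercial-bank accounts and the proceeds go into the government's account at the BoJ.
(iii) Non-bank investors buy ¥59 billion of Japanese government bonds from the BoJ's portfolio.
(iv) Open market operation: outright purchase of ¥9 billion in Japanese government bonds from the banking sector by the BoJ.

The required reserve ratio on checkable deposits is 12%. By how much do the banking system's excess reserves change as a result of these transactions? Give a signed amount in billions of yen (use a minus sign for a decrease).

Currency withdrawal ¥10 billion: reserves −¥10B, deposits −¥10B.
Government account inflow ¥3 billion: reserves −¥3B, deposits −¥3B.
Asset sale (to non-banks) ¥59 billion: reserves −¥59B, deposits −¥59B.
OMO purchase (from banks) ¥9 billion: reserves +¥9B, deposits 0.
Totals: Δreserves = −¥63B, Δdeposits = −¥72B.
Δrequired reserves = 12% × −¥72B = −¥8.64B.
Δexcess reserves = Δreserves − Δrequired = −¥63B − (−¥8.64B) = -¥54.36 billion.

-¥54.36 billion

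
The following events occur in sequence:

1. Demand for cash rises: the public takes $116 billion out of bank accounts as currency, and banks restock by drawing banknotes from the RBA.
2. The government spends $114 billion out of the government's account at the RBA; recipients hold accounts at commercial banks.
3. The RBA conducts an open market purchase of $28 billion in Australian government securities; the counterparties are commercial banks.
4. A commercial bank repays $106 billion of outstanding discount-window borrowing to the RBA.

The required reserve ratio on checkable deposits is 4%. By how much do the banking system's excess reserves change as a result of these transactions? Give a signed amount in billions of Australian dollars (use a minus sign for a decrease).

-$79.92 billion

Currency withdrawal $116 billion: reserves −$116B, deposits −$116B.
Government spending $114 billion: reserves +$114B, deposits +$114B.
OMO purchase (from banks) $28 billion: reserves +$28B, deposits 0.
Discount-window repayment $106 billion: reserves −$106B, deposits 0.
Totals: Δreserves = −$80B, Δdeposits = −$2B.
Δrequired reserves = 4% × −$2B = −$0.08B.
Δexcess reserves = Δreserves − Δrequired = −$80B − (−$0.08B) = -$79.92 billion.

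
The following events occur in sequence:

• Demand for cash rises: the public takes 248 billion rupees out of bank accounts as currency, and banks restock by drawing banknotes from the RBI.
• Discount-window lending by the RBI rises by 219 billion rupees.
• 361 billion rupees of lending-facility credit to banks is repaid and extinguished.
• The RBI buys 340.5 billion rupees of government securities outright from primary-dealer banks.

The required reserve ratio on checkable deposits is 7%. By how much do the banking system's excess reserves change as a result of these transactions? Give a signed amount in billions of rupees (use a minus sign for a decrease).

-32.14 billion

Currency withdrawal 248 billion rupees: reserves −248B, deposits −248B.
Discount-window loan 219 billion rupees: reserves +219B, deposits 0.
Discount-window repayment 361 billion rupees: reserves −361B, deposits 0.
OMO purchase (from banks) 340.5 billion rupees: reserves +340.5B, deposits 0.
Totals: Δreserves = −49.5B, Δdeposits = −248B.
Δrequired reserves = 7% × −248B = −17.36B.
Δexcess reserves = Δreserves − Δrequired = −49.5B − (−17.36B) = -32.14 billion.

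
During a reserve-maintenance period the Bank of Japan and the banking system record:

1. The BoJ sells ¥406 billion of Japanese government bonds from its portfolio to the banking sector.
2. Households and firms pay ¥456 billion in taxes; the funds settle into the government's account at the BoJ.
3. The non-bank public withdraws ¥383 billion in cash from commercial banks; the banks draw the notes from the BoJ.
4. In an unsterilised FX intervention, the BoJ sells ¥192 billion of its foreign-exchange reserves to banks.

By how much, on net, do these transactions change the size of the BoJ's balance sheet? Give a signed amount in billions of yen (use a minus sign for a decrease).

-¥598 billion

OMO sale (to banks) ¥406 billion: a BoJ asset is shed → −¥406B.
Government account inflow ¥456 billion: only the composition of liabilities changes → 0.
Currency withdrawal ¥383 billion: only the composition of liabilities changes → 0.
FX sale ¥192 billion: a BoJ asset is shed → −¥192B.
Net: −406 + 0 + 0 − 192 = -¥598 billion.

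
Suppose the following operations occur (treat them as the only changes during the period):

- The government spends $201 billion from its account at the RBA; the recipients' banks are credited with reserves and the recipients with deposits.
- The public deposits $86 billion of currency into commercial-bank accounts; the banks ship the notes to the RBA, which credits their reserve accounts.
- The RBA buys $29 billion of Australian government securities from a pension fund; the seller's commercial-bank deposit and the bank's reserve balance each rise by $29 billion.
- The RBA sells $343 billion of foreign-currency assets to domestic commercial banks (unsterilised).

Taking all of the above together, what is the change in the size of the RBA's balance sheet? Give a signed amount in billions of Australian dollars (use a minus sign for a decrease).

Government spending $201 billion: only the composition of liabilities changes → 0.
Currency deposit $86 billion: only the composition of liabilities changes → 0.
Asset purchase (from non-banks) $29 billion: an RBA asset is acquired → +$29B.
FX sale $343 billion: an RBA asset is shed → −$343B.
Net: 0 + 0 + 29 − 343 = -$314 billion.

-$314 billion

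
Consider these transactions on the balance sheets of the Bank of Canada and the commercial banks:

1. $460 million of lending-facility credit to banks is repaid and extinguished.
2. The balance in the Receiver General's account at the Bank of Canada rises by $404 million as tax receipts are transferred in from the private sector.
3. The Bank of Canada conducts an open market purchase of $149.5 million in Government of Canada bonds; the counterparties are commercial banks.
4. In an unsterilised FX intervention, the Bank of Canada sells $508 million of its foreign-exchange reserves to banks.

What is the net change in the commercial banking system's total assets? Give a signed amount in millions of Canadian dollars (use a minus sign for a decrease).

Discount-window repayment $460 million: bank balance sheets shrink → −$460M.
Government account inflow $404 million: bank balance sheets shrink → −$404M.
OMO purchase (from banks) $149.5 million: just an asset swap on bank balance sheets → 0.
FX sale $508 million: just an asset swap on bank balance sheets → 0.
Net: −460 − 404 + 0 + 0 = -$864 million.

-$864 million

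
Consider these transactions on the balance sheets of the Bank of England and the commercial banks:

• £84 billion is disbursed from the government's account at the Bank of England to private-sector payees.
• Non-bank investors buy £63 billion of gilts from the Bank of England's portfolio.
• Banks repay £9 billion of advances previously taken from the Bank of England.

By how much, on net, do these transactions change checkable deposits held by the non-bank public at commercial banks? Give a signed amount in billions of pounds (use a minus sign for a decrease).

+£21 billion

Bank of England balance sheet:
  Assets:      Securities −£63B, Loans to banks −£9B
  Liabilities: Bank reserves +£12B, Government deposits −£84B
Commercial banking system:
  Assets:      Reserves at CB +£12B
  Liabilities: Checkable deposits +£21B, Borrowings from CB −£9B
So the change in checkable deposits held by the non-bank public at commercial banks is +£21 billion.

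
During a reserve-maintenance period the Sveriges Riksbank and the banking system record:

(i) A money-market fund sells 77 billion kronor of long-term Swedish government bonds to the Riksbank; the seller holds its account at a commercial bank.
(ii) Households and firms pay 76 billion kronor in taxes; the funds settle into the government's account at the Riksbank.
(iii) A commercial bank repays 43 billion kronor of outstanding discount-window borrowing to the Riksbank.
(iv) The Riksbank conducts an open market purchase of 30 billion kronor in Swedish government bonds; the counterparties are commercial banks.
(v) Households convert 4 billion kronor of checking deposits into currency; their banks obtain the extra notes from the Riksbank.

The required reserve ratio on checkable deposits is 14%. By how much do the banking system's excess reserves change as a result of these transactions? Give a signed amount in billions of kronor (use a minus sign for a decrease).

Asset purchase (from non-banks) 77 billion kronor: reserves +77B, deposits +77B.
Government account inflow 76 billion kronor: reserves −76B, deposits −76B.
Discount-window repayment 43 billion kronor: reserves −43B, deposits 0.
OMO purchase (from banks) 30 billion kronor: reserves +30B, deposits 0.
Currency withdrawal 4 billion kronor: reserves −4B, deposits −4B.
Totals: Δreserves = −16B, Δdeposits = −3B.
Δrequired reserves = 14% × −3B = −0.42B.
Δexcess reserves = Δreserves − Δrequired = −16B − (−0.42B) = -15.58 billion.

-15.58 billion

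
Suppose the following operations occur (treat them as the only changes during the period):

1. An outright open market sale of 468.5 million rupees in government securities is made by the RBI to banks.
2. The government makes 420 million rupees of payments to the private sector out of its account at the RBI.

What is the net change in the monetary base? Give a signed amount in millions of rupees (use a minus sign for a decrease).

-48.5 million

RBI balance sheet:
  Assets:      Securities −468.5M
  Liabilities: Bank reserves −48.5M, Government deposits −420M
Commercial banking system:
  Assets:      Reserves at CB −48.5M, Securities +468.5M
  Liabilities: Checkable deposits +420M
Monetary base = currency + reserves: 0 + (−48.5M) = -48.5 million.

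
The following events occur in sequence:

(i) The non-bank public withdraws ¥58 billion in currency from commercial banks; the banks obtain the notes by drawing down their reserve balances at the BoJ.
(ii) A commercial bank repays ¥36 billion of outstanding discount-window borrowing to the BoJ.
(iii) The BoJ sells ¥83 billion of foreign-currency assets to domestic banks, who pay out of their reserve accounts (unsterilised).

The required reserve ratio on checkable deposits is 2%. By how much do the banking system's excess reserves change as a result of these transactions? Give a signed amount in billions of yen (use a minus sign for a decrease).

Currency withdrawal ¥58 billion: reserves −¥58B, deposits −¥58B.
Discount-window repayment ¥36 billion: reserves −¥36B, deposits 0.
FX sale ¥83 billion: reserves −¥83B, deposits 0.
Totals: Δreserves = −¥177B, Δdeposits = −¥58B.
Δrequired reserves = 2% × −¥58B = −¥1.16B.
Δexcess reserves = Δreserves − Δrequired = −¥177B − (−¥1.16B) = -¥175.84 billion.

-¥175.84 billion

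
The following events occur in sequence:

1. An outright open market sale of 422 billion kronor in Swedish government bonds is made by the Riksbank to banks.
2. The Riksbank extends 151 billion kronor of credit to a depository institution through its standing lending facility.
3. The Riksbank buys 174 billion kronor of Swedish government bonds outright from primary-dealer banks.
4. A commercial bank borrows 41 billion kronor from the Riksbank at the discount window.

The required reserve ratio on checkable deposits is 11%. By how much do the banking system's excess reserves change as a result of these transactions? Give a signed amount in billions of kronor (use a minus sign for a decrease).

OMO sale (to banks) 422 billion kronor: reserves −422B, deposits 0.
Discount-window loan 151 billion kronor: reserves +151B, deposits 0.
OMO purchase (from banks) 174 billion kronor: reserves +174B, deposits 0.
Discount-window loan 41 billion kronor: reserves +41B, deposits 0.
Totals: Δreserves = −56B, Δdeposits = 0.
Δrequired reserves = 11% × 0 = 0.
Δexcess reserves = Δreserves − Δrequired = −56B − (0) = -56 billion.

-56 billion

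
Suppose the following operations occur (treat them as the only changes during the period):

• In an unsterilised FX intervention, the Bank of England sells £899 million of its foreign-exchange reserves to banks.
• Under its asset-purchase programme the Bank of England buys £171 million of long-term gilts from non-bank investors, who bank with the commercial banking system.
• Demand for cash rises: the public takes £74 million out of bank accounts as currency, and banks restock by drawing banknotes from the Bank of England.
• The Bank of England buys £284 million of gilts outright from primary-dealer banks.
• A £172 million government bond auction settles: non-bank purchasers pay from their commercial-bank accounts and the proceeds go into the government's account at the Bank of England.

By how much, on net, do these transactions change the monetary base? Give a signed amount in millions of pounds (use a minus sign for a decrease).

-£616 million

FX sale £899 million: Bank of England balance sheet contracts → −£899M.
Asset purchase (from non-banks) £171 million: Bank of England balance sheet expands → +£171M.
Currency withdrawal £74 million: just a shift between currency and reserves — both are base money → 0.
OMO purchase (from banks) £284 million: Bank of England balance sheet expands → +£284M.
Government account inflow £172 million: reserves shift to a non-base liability → −£172M.
Net: −899 + 171 + 0 + 284 − 172 = -£616 million.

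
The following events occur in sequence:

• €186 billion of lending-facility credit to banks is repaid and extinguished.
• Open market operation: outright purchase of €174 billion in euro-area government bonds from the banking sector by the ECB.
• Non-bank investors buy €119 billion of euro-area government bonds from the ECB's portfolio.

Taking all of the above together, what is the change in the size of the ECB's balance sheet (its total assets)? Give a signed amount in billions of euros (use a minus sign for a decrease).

Discount-window repayment €186 billion: an ECB asset is shed → −€186B.
OMO purchase (from banks) €174 billion: an ECB asset is acquired → +€174B.
Asset sale (to non-banks) €119 billion: an ECB asset is shed → −€119B.
Net: −186 + 174 − 119 = -€131 billion.

-€131 billion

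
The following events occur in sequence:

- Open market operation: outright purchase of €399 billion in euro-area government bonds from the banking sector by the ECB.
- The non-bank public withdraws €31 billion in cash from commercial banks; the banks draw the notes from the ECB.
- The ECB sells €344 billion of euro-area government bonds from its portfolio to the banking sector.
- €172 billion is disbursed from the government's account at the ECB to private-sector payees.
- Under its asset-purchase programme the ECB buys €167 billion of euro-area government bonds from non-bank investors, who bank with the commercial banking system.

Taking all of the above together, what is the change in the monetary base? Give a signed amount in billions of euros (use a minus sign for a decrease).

+€394 billion

OMO purchase (from banks) €399 billion: ECB balance sheet expands → +€399B.
Currency withdrawal €31 billion: just a shift between currency and reserves — both are base money → 0.
OMO sale (to banks) €344 billion: ECB balance sheet contracts → −€344B.
Government spending €172 billion: a non-base liability converts back to reserves → +€172B.
Asset purchase (from non-banks) €167 billion: ECB balance sheet expands → +€167B.
Net: 399 + 0 − 344 + 172 + 167 = +€394 billion.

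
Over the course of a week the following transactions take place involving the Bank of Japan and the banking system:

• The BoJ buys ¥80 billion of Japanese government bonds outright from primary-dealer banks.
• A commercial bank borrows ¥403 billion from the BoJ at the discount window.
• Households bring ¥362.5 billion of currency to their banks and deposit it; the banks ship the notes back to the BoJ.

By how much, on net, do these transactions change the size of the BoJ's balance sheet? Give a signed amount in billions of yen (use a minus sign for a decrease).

+¥483 billion

BoJ balance sheet:
  Assets:      Securities +¥80B, Loans to banks +¥403B
  Liabilities: Bank reserves +¥845.5B, Currency in circulation −¥362.5B
Commercial banking system:
  Assets:      Reserves at CB +¥845.5B, Securities −¥80B
  Liabilities: Checkable deposits +¥362.5B, Borrowings from CB +¥403B
Change in total BoJ assets = +¥483 billion.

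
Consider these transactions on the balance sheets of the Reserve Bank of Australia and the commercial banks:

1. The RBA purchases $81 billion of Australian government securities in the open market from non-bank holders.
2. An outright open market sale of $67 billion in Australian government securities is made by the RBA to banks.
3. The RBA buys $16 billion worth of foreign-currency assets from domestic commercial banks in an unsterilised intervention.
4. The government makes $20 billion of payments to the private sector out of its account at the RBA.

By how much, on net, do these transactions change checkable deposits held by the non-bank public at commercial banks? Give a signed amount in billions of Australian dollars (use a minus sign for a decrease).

+$101 billion

Asset purchase (from non-banks) $81 billion: non-bank counterparties' bank balances rise → +$81B.
OMO sale (to banks) $67 billion: the counterparty is a bank, so public deposits are unchanged → 0.
FX purchase $16 billion: the counterparty is a bank, so public deposits are unchanged → 0.
Government spending $20 billion: non-bank counterparties' bank balances rise → +$20B.
Net: 81 + 0 + 0 + 20 = +$101 billion.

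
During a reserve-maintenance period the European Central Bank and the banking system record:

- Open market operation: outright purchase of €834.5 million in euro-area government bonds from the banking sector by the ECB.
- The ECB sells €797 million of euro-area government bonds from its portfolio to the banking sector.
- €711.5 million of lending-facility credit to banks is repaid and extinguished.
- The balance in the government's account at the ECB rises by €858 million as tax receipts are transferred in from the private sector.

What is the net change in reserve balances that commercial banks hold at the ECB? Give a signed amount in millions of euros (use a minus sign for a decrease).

-€1532 million

ECB balance sheet:
  Assets:      Securities +€37.5M, Loans to banks −€711.5M
  Liabilities: Bank reserves −€1532M, Government deposits +€858M
Commercial banking system:
  Assets:      Reserves at CB −€1532M, Securities −€37.5M
  Liabilities: Checkable deposits −€858M, Borrowings from CB −€711.5M
So the change in reserve balances that commercial banks hold at the ECB is -€1532 million.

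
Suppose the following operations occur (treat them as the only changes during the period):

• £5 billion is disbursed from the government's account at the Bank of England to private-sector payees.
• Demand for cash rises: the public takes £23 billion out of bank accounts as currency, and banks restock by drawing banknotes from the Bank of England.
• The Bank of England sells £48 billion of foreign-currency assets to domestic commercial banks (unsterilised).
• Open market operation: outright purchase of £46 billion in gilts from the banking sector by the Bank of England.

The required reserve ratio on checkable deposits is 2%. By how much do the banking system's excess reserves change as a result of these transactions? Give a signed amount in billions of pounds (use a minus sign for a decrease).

Government spending £5 billion: reserves +£5B, deposits +£5B.
Currency withdrawal £23 billion: reserves −£23B, deposits −£23B.
FX sale £48 billion: reserves −£48B, deposits 0.
OMO purchase (from banks) £46 billion: reserves +£46B, deposits 0.
Totals: Δreserves = −£20B, Δdeposits = −£18B.
Δrequired reserves = 2% × −£18B = −£0.36B.
Δexcess reserves = Δreserves − Δrequired = −£20B − (−£0.36B) = -£19.64 billion.

-£19.64 billion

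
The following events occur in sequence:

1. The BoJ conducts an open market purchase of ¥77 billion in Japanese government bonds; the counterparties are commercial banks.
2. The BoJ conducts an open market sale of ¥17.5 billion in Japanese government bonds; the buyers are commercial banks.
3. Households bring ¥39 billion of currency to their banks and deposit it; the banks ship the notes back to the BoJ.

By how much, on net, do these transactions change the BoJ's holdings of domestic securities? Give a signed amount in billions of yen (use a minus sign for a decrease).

+¥59.5 billion

BoJ balance sheet:
  Assets:      Securities +¥59.5B
  Liabilities: Bank reserves +¥98.5B, Currency in circulation −¥39B
So the change in the BoJ's holdings of domestic securities is +¥59.5 billion.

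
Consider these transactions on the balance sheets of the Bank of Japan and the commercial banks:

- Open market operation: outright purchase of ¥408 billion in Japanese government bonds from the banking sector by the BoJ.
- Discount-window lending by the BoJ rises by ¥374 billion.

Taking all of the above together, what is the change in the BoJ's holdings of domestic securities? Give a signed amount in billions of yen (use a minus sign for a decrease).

BoJ balance sheet:
  Assets:      Securities +¥408B, Loans to banks +¥374B
  Liabilities: Bank reserves +¥782B
So the change in the BoJ's holdings of domestic securities is +¥408 billion.

+¥408 billion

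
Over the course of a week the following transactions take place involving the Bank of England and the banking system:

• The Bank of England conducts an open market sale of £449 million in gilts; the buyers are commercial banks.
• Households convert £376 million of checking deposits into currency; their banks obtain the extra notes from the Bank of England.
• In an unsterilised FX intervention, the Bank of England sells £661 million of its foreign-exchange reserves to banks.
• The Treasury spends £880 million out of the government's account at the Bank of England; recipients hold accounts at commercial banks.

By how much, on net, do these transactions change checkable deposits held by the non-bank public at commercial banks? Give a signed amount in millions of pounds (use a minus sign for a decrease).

+£504 million

OMO sale (to banks) £449 million: the counterparty is a bank, so public deposits are unchanged → 0.
Currency withdrawal £376 million: non-bank counterparties' bank balances fall → −£376M.
FX sale £661 million: the counterparty is a bank, so public deposits are unchanged → 0.
Government spending £880 million: non-bank counterparties' bank balances rise → +£880M.
Net: 0 − 376 + 0 + 880 = +£504 million.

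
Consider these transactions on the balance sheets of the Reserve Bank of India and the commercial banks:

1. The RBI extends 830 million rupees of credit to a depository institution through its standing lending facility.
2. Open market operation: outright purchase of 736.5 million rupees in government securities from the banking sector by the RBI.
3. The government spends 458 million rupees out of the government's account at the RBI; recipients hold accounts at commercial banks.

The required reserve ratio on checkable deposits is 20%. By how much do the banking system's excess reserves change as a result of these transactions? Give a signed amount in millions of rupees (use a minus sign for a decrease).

Discount-window loan 830 million rupees: reserves +830M, deposits 0.
OMO purchase (from banks) 736.5 million rupees: reserves +736.5M, deposits 0.
Government spending 458 million rupees: reserves +458M, deposits +458M.
Totals: Δreserves = +2024.5M, Δdeposits = +458M.
Δrequired reserves = 20% × +458M = +91.6M.
Δexcess reserves = Δreserves − Δrequired = +2024.5M − (+91.6M) = +1932.9 million.

+1932.9 million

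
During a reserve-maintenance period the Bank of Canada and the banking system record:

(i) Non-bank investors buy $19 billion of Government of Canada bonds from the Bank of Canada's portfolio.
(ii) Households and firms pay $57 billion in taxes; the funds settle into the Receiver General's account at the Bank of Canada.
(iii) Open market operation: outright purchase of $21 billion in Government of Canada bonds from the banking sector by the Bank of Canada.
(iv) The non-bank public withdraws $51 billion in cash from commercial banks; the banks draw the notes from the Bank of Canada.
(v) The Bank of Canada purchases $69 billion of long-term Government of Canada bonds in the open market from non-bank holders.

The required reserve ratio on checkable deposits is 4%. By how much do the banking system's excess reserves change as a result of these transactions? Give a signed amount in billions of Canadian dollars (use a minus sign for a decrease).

-$34.68 billion

Asset sale (to non-banks) $19 billion: reserves −$19B, deposits −$19B.
Government account inflow $57 billion: reserves −$57B, deposits −$57B.
OMO purchase (from banks) $21 billion: reserves +$21B, deposits 0.
Currency withdrawal $51 billion: reserves −$51B, deposits −$51B.
Asset purchase (from non-banks) $69 billion: reserves +$69B, deposits +$69B.
Totals: Δreserves = −$37B, Δdeposits = −$58B.
Δrequired reserves = 4% × −$58B = −$2.32B.
Δexcess reserves = Δreserves − Δrequired = −$37B − (−$2.32B) = -$34.68 billion.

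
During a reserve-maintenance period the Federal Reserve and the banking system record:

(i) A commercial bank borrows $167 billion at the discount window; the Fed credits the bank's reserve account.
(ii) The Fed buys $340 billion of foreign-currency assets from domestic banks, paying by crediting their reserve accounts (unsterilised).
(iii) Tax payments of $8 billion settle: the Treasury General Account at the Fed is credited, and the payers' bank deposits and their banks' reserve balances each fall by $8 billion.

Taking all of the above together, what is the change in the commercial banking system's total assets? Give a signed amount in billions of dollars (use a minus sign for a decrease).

+$159 billion

Fed balance sheet:
  Assets:      Loans to banks +$167B, Foreign assets +$340B
  Liabilities: Bank reserves +$499B, Government deposits +$8B
Commercial banking system:
  Assets:      Reserves at CB +$499B, Foreign assets −$340B
  Liabilities: Checkable deposits −$8B, Borrowings from CB +$167B
Change in total bank assets = +$159 billion.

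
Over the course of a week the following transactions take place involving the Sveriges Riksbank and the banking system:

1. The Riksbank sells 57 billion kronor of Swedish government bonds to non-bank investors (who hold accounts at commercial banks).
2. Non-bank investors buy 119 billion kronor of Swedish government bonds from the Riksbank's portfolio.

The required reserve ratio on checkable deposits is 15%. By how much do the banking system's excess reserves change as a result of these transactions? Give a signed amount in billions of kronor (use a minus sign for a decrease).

Asset sale (to non-banks) 57 billion kronor: reserves −57B, deposits −57B.
Asset sale (to non-banks) 119 billion kronor: reserves −119B, deposits −119B.
Totals: Δreserves = −176B, Δdeposits = −176B.
Δrequired reserves = 15% × −176B = −26.4B.
Δexcess reserves = Δreserves − Δrequired = −176B − (−26.4B) = -149.6 billion.

-149.6 billion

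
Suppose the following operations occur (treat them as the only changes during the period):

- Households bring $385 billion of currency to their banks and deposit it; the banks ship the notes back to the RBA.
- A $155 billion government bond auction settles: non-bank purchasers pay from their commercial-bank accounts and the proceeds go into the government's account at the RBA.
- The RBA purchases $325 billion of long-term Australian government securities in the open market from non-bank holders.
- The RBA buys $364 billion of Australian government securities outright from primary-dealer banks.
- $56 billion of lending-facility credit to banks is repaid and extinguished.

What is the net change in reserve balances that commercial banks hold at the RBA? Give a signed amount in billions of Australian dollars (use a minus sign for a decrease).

+$863 billion

RBA balance sheet:
  Assets:      Securities +$689B, Loans to banks −$56B
  Liabilities: Bank reserves +$863B, Currency in circulation −$385B, Government deposits +$155B
Commercial banking system:
  Assets:      Reserves at CB +$863B, Securities −$364B
  Liabilities: Checkable deposits +$555B, Borrowings from CB −$56B
So the change in reserve balances that commercial banks hold at the RBA is +$863 billion.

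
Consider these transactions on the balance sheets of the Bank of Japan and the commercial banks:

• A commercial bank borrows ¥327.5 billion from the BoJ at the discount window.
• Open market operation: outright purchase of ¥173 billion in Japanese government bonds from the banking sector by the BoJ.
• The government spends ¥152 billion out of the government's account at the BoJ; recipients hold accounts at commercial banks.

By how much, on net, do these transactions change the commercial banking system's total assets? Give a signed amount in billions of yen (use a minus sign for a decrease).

+¥479.5 billion

Discount-window loan ¥327.5 billion: bank balance sheets expand → +¥327.5B.
OMO purchase (from banks) ¥173 billion: just an asset swap on bank balance sheets → 0.
Government spending ¥152 billion: bank balance sheets expand → +¥152B.
Net: 327.5 + 0 + 152 = +¥479.5 billion.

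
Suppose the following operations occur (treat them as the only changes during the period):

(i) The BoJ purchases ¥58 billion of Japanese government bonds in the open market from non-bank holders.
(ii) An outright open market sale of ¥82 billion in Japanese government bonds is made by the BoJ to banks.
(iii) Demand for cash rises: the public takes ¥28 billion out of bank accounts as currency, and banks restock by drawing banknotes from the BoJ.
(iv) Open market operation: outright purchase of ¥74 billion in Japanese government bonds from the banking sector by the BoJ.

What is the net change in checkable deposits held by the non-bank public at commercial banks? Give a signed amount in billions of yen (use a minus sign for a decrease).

BoJ balance sheet:
  Assets:      Securities +¥50B
  Liabilities: Bank reserves +¥22B, Currency in circulation +¥28B
Commercial banking system:
  Assets:      Reserves at CB +¥22B, Securities +¥8B
  Liabilities: Checkable deposits +¥30B
So the change in checkable deposits held by the non-bank public at commercial banks is +¥30 billion.

+¥30 billion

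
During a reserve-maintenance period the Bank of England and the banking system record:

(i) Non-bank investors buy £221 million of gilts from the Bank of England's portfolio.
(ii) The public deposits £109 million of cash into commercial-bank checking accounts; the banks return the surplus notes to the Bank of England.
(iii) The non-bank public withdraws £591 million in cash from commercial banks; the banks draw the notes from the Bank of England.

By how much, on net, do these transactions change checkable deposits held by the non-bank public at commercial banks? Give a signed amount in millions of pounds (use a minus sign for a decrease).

Bank of England balance sheet:
  Assets:      Securities −£221M
  Liabilities: Bank reserves −£703M, Currency in circulation +£482M
Commercial banking system:
  Assets:      Reserves at CB −£703M
  Liabilities: Checkable deposits −£703M
So the change in checkable deposits held by the non-bank public at commercial banks is -£703 million.

-£703 million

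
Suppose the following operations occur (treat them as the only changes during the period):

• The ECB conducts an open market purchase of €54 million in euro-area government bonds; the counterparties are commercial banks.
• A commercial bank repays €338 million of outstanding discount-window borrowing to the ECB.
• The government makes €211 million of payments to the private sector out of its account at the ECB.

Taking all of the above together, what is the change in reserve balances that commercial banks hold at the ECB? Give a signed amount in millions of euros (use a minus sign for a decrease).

-€73 million

OMO purchase (from banks) €54 million: the ECB pays by crediting reserve accounts → +€54M.
Discount-window repayment €338 million: repayment is debited from reserves → −€338M.
Government spending €211 million: government payments flow into bank reserve accounts → +€211M.
Net: 54 − 338 + 211 = -€73 million.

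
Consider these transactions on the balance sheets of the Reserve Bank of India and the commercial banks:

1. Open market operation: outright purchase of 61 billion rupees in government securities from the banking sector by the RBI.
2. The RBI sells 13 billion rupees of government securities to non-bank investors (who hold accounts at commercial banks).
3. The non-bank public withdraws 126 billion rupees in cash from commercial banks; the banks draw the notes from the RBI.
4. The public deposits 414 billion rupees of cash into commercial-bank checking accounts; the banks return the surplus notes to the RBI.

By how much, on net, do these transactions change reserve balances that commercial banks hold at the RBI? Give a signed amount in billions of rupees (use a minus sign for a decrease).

+336 billion

RBI balance sheet:
  Assets:      Securities +48B
  Liabilities: Bank reserves +336B, Currency in circulation −288B
So the change in reserve balances that commercial banks hold at the RBI is +336 billion.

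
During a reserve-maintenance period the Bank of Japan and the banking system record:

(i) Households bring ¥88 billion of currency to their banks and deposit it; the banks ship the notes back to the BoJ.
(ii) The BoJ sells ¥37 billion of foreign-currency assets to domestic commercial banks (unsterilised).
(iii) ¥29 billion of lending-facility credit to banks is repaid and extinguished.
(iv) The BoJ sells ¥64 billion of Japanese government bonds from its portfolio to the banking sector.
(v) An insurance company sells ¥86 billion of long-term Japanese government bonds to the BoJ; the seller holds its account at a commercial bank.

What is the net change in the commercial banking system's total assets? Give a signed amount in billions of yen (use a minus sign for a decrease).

+¥145 billion

BoJ balance sheet:
  Assets:      Securities +¥22B, Loans to banks −¥29B, Foreign assets −¥37B
  Liabilities: Bank reserves +¥44B, Currency in circulation −¥88B
Commercial banking system:
  Assets:      Reserves at CB +¥44B, Securities +¥64B, Foreign assets +¥37B
  Liabilities: Checkable deposits +¥174B, Borrowings from CB −¥29B
Change in total bank assets = +¥145 billion.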